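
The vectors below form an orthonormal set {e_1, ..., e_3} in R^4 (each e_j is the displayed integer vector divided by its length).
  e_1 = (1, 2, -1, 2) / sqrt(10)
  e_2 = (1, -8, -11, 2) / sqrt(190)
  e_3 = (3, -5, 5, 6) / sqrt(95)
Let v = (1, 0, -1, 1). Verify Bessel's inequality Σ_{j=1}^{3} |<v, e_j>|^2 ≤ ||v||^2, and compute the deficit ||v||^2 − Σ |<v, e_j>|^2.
Σ |<v, e_j>|^2 = 14/5; ||v||^2 = 3; deficit = 1/5

Write each e_j = u_j / sqrt(<u_j, u_j>) where u_j is the displayed integer vector. Then <v, e_j> = <v, u_j> / sqrt(<u_j, u_j>), so |<v, e_j>|^2 = <v, u_j>^2 / <u_j, u_j>.
Coefficients: <v, e_1> = 4/sqrt(10), <v, e_2> = 14/sqrt(190), <v, e_3> = 4/sqrt(95).
Square and sum: Σ |<v, e_j>|^2 = 14/5.
Compute ||v||^2 = v·v = 3.
Deficit = 3 − 14/5 = 1/5 ≥ 0, confirming Bessel's inequality. (The deficit equals ||v − Σ <v,e_j> e_j||^2, the squared distance from v to span{e_j}.)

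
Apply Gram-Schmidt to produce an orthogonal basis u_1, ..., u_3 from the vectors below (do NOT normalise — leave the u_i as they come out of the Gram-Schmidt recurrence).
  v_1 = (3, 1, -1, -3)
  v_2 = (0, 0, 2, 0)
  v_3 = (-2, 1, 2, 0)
Orthogonal basis:
  u_1 = (3, 1, -1, -3)
  u_2 = (3/10, 1/10, 19/10, -3/10)
  u_3 = (-23/19, 24/19, 0, -15/19)

Apply the Gram-Schmidt recurrence
  u_1 = v_1
  u_i = v_i − Σ_{j<i} ((v_i · u_j) / (u_j · u_j)) · u_j.

Step by step this gives:
  u_1 = (3, 1, -1, -3)
  u_2 = (3/10, 1/10, 19/10, -3/10)
  u_3 = (-23/19, 24/19, 0, -15/19)

Orthogonality check:
  u_2 · u_1 = 0 (should be 0)
  u_3 · u_1 = 0 (should be 0)
  u_3 · u_2 = 0 (should be 0)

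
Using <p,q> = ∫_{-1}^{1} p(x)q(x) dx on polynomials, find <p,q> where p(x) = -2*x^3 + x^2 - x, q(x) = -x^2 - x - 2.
<p,q> = -4/15

Expand the product: p(x)·q(x) = 2*x^5 + x^4 + 4*x^3 - x^2 + 2*x.
∫_{-1}^{1} of each monomial x^k gives [2/(k+1) if k even, 0 if k odd]. Integrating term-by-term (or equivalently evaluating the antiderivative F(x) = x^6/3 + x^5/5 + x^4 - x^3/3 + x^2 at the endpoints):
  F(1) − F(−1) = 11/5 − (37/15) = -4/15.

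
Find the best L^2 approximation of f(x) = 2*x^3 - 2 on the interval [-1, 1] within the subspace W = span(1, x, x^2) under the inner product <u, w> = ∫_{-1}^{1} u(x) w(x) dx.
g(x) = 6*x/5 - 2

The best approximation g ∈ W is the orthogonal projection of f onto W. Writing g = a_0 + a_1 x + a_2 x^2, the coefficients solve the normal equations G · a = b where
  G_{ij} = <φ_i, φ_j> and b_i = <f, φ_i>, with φ_0 = 1, φ_1 = x, φ_2 = x^2.
G =
  [2, 0, 2/3]
  [0, 2/3, 0]
  [2/3, 0, 2/5],
b = (-4, 4/5, -4/3).
Solving gives a_0 = -2, a_1 = 6/5, a_2 = 0, so
  g(x) = 6*x/5 - 2.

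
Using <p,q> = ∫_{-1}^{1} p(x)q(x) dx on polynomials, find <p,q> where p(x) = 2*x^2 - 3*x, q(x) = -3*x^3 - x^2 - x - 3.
<p,q> = 4/5

Expand the product: p(x)·q(x) = -6*x^5 + 7*x^4 + x^3 - 3*x^2 + 9*x.
∫_{-1}^{1} of each monomial x^k gives [2/(k+1) if k even, 0 if k odd]. Integrating term-by-term (or equivalently evaluating the antiderivative F(x) = -x^6 + 7*x^5/5 + x^4/4 - x^3 + 9*x^2/2 at the endpoints):
  F(1) − F(−1) = 83/20 − (67/20) = 4/5.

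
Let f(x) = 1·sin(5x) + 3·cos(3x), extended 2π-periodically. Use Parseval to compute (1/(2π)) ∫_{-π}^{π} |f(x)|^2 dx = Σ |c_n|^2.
Σ |c_n|^2 = 5

Expand |f|^2 and use orthogonality of {sin(nx), cos(mx)} on [-π, π]:
  ∫_{-π}^{π} sin(nx)^2 dx = π, ∫ cos(mx)^2 dx = π, and cross terms integrate to 0.
So ∫_{-π}^{π} f(x)^2 dx = 1^2 · π + 3^2 · π = (1 + 9)π.
Divide by 2π: (1 + 9)/2 = 5.
By Parseval, this equals Σ |c_n|^2.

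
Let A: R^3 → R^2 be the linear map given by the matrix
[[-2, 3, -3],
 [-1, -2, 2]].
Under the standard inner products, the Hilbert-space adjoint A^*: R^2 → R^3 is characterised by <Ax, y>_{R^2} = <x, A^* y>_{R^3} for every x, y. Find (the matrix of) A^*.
A^* = A^T =
[[-2, -1],
 [3, -2],
 [-3, 2]]

For real matrices with standard dot products, the defining identity <Ax, y> = <x, A^* y> gives (Ax)^T y = x^T (A^*) y, i.e. x^T A^T y = x^T (A^*) y. Since this holds for all x, y, we must have A^* = A^T. Therefore
A^* =
[[-2, -1],
 [3, -2],
 [-3, 2]].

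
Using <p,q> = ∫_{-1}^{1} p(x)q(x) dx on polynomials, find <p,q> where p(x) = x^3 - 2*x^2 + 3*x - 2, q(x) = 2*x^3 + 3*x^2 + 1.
<p,q> = -184/21

Expand the product: p(x)·q(x) = 2*x^6 - x^5 + 6*x^3 - 8*x^2 + 3*x - 2.
∫_{-1}^{1} of each monomial x^k gives [2/(k+1) if k even, 0 if k odd]. Integrating term-by-term (or equivalently evaluating the antiderivative F(x) = 2*x^7/7 - x^6/6 + 3*x^4/2 - 8*x^3/3 + 3*x^2/2 - 2*x at the endpoints):
  F(1) − F(−1) = -65/42 − (101/14) = -184/21.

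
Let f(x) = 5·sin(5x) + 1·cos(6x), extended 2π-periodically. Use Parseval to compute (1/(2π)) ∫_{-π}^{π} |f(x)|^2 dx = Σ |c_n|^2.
Σ |c_n|^2 = 13

Expand |f|^2 and use orthogonality of {sin(nx), cos(mx)} on [-π, π]:
  ∫_{-π}^{π} sin(nx)^2 dx = π, ∫ cos(mx)^2 dx = π, and cross terms integrate to 0.
So ∫_{-π}^{π} f(x)^2 dx = 5^2 · π + 1^2 · π = (25 + 1)π.
Divide by 2π: (25 + 1)/2 = 13.
By Parseval, this equals Σ |c_n|^2.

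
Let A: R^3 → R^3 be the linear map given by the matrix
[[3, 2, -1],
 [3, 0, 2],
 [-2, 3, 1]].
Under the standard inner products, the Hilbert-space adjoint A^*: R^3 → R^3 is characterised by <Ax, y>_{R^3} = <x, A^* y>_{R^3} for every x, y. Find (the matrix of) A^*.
A^* = A^T =
[[3, 3, -2],
 [2, 0, 3],
 [-1, 2, 1]]

For real matrices with standard dot products, the defining identity <Ax, y> = <x, A^* y> gives (Ax)^T y = x^T (A^*) y, i.e. x^T A^T y = x^T (A^*) y. Since this holds for all x, y, we must have A^* = A^T. Therefore
A^* =
[[3, 3, -2],
 [2, 0, 3],
 [-1, 2, 1]].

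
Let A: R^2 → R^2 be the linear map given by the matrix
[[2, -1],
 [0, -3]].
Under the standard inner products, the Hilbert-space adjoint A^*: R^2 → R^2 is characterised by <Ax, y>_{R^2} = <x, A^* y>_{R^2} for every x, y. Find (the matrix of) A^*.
A^* = A^T =
[[2, 0],
 [-1, -3]]

For real matrices with standard dot products, the defining identity <Ax, y> = <x, A^* y> gives (Ax)^T y = x^T (A^*) y, i.e. x^T A^T y = x^T (A^*) y. Since this holds for all x, y, we must have A^* = A^T. Therefore
A^* =
[[2, 0],
 [-1, -3]].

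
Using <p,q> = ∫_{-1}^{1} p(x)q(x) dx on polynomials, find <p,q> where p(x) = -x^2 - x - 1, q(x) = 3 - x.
<p,q> = -22/3

Expand the product: p(x)·q(x) = x^3 - 2*x^2 - 2*x - 3.
∫_{-1}^{1} of each monomial x^k gives [2/(k+1) if k even, 0 if k odd]. Integrating term-by-term (or equivalently evaluating the antiderivative F(x) = x^4/4 - 2*x^3/3 - x^2 - 3*x at the endpoints):
  F(1) − F(−1) = -53/12 − (35/12) = -22/3.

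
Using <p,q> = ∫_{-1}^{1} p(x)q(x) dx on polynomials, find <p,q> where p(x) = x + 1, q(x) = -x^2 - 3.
<p,q> = -20/3

Expand the product: p(x)·q(x) = -x^3 - x^2 - 3*x - 3.
∫_{-1}^{1} of each monomial x^k gives [2/(k+1) if k even, 0 if k odd]. Integrating term-by-term (or equivalently evaluating the antiderivative F(x) = -x^4/4 - x^3/3 - 3*x^2/2 - 3*x at the endpoints):
  F(1) − F(−1) = -61/12 − (19/12) = -20/3.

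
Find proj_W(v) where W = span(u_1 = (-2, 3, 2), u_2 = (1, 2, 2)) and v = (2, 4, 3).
proj_W(v) = (164/89, 314/89, 316/89)

Set up U = [u_1 | ... | u_2] ∈ R^(3×2). The projector onto W = col(U) is P = U (U^T U)^(-1) U^T.
Compute U^T U =
  [17, 8]
  [8, 9],
and U^T v = (14, 16).
Solve U^T U · c = U^T v for the coefficients: c = (-2/89, 160/89). The projection is proj_W(v) = U c.
Check: (v - proj_W(v)) · u_1 = 0  (should be 0).
Check: (v - proj_W(v)) · u_2 = 0  (should be 0).
Result: proj_W(v) = (164/89, 314/89, 316/89).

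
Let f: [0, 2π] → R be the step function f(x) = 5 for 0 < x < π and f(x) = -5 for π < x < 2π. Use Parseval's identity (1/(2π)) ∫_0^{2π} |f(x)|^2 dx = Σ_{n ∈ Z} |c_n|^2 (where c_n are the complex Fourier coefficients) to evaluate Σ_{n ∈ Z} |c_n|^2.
Σ |c_n|^2 = 25

Parseval equates the L^2 energy of f (normalised by 1/(2π)) with the ℓ^2 sum of its Fourier coefficients: (1/(2π)) ∫_0^{2π} |f|^2 = Σ |c_n|^2.
Compute the left side: (1/(2π)) [∫_0^π 5^2 dx + ∫_π^{2π} (-5)^2 dx] = (1/(2π)) · (25π + 25π) = (25 + 25)/2 = 25.
So Σ_{n ∈ Z} |c_n|^2 = 25.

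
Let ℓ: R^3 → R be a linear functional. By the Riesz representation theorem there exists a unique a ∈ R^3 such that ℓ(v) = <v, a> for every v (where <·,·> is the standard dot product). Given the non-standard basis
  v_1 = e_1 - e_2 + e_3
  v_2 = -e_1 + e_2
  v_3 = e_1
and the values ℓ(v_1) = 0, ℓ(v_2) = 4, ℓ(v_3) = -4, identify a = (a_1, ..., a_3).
a = (-4, 0, 4)

Write a = (a_1, ..., a_3) in the standard basis. For each basis vector v_i, ℓ(v_i) = <v_i, a> is a linear equation in the a_j's. Collect the n equations into a matrix system V a = ℓ, where row i of V is v_i (expressed in the standard basis). Since V is invertible (lower-triangular with 1s on the diagonal, up to permutation), solve by back-substitution:
  V =
[[1, -1, 1],
 [-1, 1, 0],
 [1, 0, 0]]
  V a = (0, 4, -4)
Solving gives a = (-4, 0, 4).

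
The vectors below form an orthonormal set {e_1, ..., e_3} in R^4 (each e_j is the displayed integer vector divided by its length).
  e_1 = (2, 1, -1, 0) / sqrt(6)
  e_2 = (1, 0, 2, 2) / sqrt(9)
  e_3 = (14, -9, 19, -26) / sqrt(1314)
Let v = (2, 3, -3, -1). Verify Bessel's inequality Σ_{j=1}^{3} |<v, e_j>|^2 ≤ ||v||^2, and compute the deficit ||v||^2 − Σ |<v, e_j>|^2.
Σ |<v, e_j>|^2 = 4676/219; ||v||^2 = 23; deficit = 361/219

Write each e_j = u_j / sqrt(<u_j, u_j>) where u_j is the displayed integer vector. Then <v, e_j> = <v, u_j> / sqrt(<u_j, u_j>), so |<v, e_j>|^2 = <v, u_j>^2 / <u_j, u_j>.
Coefficients: <v, e_1> = 10/sqrt(6), <v, e_2> = -6/sqrt(9), <v, e_3> = -30/sqrt(1314).
Square and sum: Σ |<v, e_j>|^2 = 4676/219.
Compute ||v||^2 = v·v = 23.
Deficit = 23 − 4676/219 = 361/219 ≥ 0, confirming Bessel's inequality. (The deficit equals ||v − Σ <v,e_j> e_j||^2, the squared distance from v to span{e_j}.)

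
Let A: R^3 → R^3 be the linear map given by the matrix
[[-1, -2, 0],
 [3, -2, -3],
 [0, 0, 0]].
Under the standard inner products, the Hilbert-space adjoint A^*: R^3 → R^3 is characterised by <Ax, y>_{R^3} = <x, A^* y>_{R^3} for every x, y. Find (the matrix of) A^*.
A^* = A^T =
[[-1, 3, 0],
 [-2, -2, 0],
 [0, -3, 0]]

For real matrices with standard dot products, the defining identity <Ax, y> = <x, A^* y> gives (Ax)^T y = x^T (A^*) y, i.e. x^T A^T y = x^T (A^*) y. Since this holds for all x, y, we must have A^* = A^T. Therefore
A^* =
[[-1, 3, 0],
 [-2, -2, 0],
 [0, -3, 0]].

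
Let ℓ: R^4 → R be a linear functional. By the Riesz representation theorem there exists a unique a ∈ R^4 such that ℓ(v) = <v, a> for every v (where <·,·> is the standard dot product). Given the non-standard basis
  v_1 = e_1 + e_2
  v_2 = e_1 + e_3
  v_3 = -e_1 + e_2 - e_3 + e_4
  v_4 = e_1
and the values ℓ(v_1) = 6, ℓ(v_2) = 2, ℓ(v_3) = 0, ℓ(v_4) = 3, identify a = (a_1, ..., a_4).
a = (3, 3, -1, -1)

Write a = (a_1, ..., a_4) in the standard basis. For each basis vector v_i, ℓ(v_i) = <v_i, a> is a linear equation in the a_j's. Collect the n equations into a matrix system V a = ℓ, where row i of V is v_i (expressed in the standard basis). Since V is invertible (lower-triangular with 1s on the diagonal, up to permutation), solve by back-substitution:
  V =
[[1, 1, 0, 0],
 [1, 0, 1, 0],
 [-1, 1, -1, 1],
 [1, 0, 0, 0]]
  V a = (6, 2, 0, 3)
Solving gives a = (3, 3, -1, -1).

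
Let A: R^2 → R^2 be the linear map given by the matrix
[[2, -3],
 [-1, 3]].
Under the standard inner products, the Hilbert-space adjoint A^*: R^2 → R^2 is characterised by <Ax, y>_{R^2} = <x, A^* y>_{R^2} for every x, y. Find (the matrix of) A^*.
A^* = A^T =
[[2, -1],
 [-3, 3]]

For real matrices with standard dot products, the defining identity <Ax, y> = <x, A^* y> gives (Ax)^T y = x^T (A^*) y, i.e. x^T A^T y = x^T (A^*) y. Since this holds for all x, y, we must have A^* = A^T. Therefore
A^* =
[[2, -1],
 [-3, 3]].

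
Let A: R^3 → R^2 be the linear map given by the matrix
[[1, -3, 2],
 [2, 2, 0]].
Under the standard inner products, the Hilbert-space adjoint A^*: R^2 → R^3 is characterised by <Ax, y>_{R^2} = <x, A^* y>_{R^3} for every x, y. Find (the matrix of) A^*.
A^* = A^T =
[[1, 2],
 [-3, 2],
 [2, 0]]

For real matrices with standard dot products, the defining identity <Ax, y> = <x, A^* y> gives (Ax)^T y = x^T (A^*) y, i.e. x^T A^T y = x^T (A^*) y. Since this holds for all x, y, we must have A^* = A^T. Therefore
A^* =
[[1, 2],
 [-3, 2],
 [2, 0]].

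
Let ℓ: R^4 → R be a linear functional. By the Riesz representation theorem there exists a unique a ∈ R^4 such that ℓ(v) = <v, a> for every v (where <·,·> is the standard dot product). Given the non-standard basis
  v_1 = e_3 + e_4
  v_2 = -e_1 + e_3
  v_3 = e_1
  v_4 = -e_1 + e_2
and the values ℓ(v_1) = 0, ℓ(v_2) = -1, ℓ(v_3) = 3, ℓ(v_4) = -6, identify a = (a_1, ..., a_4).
a = (3, -3, 2, -2)

Write a = (a_1, ..., a_4) in the standard basis. For each basis vector v_i, ℓ(v_i) = <v_i, a> is a linear equation in the a_j's. Collect the n equations into a matrix system V a = ℓ, where row i of V is v_i (expressed in the standard basis). Since V is invertible (lower-triangular with 1s on the diagonal, up to permutation), solve by back-substitution:
  V =
[[0, 0, 1, 1],
 [-1, 0, 1, 0],
 [1, 0, 0, 0],
 [-1, 1, 0, 0]]
  V a = (0, -1, 3, -6)
Solving gives a = (3, -3, 2, -2).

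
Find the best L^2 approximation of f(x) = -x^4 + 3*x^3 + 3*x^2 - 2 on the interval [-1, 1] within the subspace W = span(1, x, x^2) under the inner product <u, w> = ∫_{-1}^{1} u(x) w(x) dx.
g(x) = 15*x^2/7 + 9*x/5 - 67/35

The best approximation g ∈ W is the orthogonal projection of f onto W. Writing g = a_0 + a_1 x + a_2 x^2, the coefficients solve the normal equations G · a = b where
  G_{ij} = <φ_i, φ_j> and b_i = <f, φ_i>, with φ_0 = 1, φ_1 = x, φ_2 = x^2.
G =
  [2, 0, 2/3]
  [0, 2/3, 0]
  [2/3, 0, 2/5],
b = (-12/5, 6/5, -44/105).
Solving gives a_0 = -67/35, a_1 = 9/5, a_2 = 15/7, so
  g(x) = 15*x^2/7 + 9*x/5 - 67/35.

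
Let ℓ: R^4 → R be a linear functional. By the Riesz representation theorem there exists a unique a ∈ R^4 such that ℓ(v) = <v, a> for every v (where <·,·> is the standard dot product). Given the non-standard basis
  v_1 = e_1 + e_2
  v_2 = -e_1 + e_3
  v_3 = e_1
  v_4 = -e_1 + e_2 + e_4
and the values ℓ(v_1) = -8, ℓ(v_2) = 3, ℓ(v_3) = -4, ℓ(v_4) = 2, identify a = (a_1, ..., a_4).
a = (-4, -4, -1, 2)

Write a = (a_1, ..., a_4) in the standard basis. For each basis vector v_i, ℓ(v_i) = <v_i, a> is a linear equation in the a_j's. Collect the n equations into a matrix system V a = ℓ, where row i of V is v_i (expressed in the standard basis). Since V is invertible (lower-triangular with 1s on the diagonal, up to permutation), solve by back-substitution:
  V =
[[1, 1, 0, 0],
 [-1, 0, 1, 0],
 [1, 0, 0, 0],
 [-1, 1, 0, 1]]
  V a = (-8, 3, -4, 2)
Solving gives a = (-4, -4, -1, 2).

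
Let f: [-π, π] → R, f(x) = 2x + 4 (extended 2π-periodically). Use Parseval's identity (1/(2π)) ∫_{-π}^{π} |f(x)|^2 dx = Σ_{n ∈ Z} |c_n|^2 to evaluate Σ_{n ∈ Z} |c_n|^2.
Σ |c_n|^2 = 4π^2/3 + 16

Expand and integrate term by term over [-π, π]:
  ∫ (2x)^2 dx = 4·(2π^3/3); ∫ 2·2·(4)·x dx = 0 (odd integrand); ∫ 4^2 dx = 16·2π.
So (1/(2π)) ∫_{-π}^{π} (2x + 4)^2 dx = 4π^2/3 + 16 = 4π^2/3 + 16.
Parseval ⇒ Σ |c_n|^2 = 4π^2/3 + 16.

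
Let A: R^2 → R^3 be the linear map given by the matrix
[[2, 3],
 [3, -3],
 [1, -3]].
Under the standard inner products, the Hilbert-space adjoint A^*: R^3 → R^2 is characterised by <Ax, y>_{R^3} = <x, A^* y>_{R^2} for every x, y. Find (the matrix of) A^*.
A^* = A^T =
[[2, 3, 1],
 [3, -3, -3]]

For real matrices with standard dot products, the defining identity <Ax, y> = <x, A^* y> gives (Ax)^T y = x^T (A^*) y, i.e. x^T A^T y = x^T (A^*) y. Since this holds for all x, y, we must have A^* = A^T. Therefore
A^* =
[[2, 3, 1],
 [3, -3, -3]].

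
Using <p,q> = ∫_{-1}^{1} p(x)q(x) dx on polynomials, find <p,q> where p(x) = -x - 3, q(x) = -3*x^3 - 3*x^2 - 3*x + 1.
<p,q> = 16/5

Expand the product: p(x)·q(x) = 3*x^4 + 12*x^3 + 12*x^2 + 8*x - 3.
∫_{-1}^{1} of each monomial x^k gives [2/(k+1) if k even, 0 if k odd]. Integrating term-by-term (or equivalently evaluating the antiderivative F(x) = 3*x^5/5 + 3*x^4 + 4*x^3 + 4*x^2 - 3*x at the endpoints):
  F(1) − F(−1) = 43/5 − (27/5) = 16/5.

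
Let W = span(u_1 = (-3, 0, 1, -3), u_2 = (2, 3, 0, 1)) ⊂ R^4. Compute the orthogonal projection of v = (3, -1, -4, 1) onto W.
proj_W(v) = (428/185, -204/185, -188/185, 496/185)

Set up U = [u_1 | ... | u_2] ∈ R^(4×2). The projector onto W = col(U) is P = U (U^T U)^(-1) U^T.
Compute U^T U =
  [19, -9]
  [-9, 14],
and U^T v = (-16, 4).
Solve U^T U · c = U^T v for the coefficients: c = (-188/185, -68/185). The projection is proj_W(v) = U c.
Check: (v - proj_W(v)) · u_1 = 0  (should be 0).
Check: (v - proj_W(v)) · u_2 = 0  (should be 0).
Result: proj_W(v) = (428/185, -204/185, -188/185, 496/185).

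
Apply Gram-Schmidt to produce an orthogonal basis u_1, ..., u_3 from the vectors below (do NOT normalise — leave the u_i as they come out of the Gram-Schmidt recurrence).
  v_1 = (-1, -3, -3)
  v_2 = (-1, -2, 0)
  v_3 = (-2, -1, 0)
Orthogonal basis:
  u_1 = (-1, -3, -3)
  u_2 = (-12/19, -17/19, 21/19)
  u_3 = (-27/23, 27/46, -9/46)

Apply the Gram-Schmidt recurrence
  u_1 = v_1
  u_i = v_i − Σ_{j<i} ((v_i · u_j) / (u_j · u_j)) · u_j.

Step by step this gives:
  u_1 = (-1, -3, -3)
  u_2 = (-12/19, -17/19, 21/19)
  u_3 = (-27/23, 27/46, -9/46)

Orthogonality check:
  u_2 · u_1 = 0 (should be 0)
  u_3 · u_1 = 0 (should be 0)
  u_3 · u_2 = 0 (should be 0)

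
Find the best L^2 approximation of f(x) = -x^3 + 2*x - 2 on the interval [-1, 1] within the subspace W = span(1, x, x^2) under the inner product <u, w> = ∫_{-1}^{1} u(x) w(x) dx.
g(x) = 7*x/5 - 2

The best approximation g ∈ W is the orthogonal projection of f onto W. Writing g = a_0 + a_1 x + a_2 x^2, the coefficients solve the normal equations G · a = b where
  G_{ij} = <φ_i, φ_j> and b_i = <f, φ_i>, with φ_0 = 1, φ_1 = x, φ_2 = x^2.
G =
  [2, 0, 2/3]
  [0, 2/3, 0]
  [2/3, 0, 2/5],
b = (-4, 14/15, -4/3).
Solving gives a_0 = -2, a_1 = 7/5, a_2 = 0, so
  g(x) = 7*x/5 - 2.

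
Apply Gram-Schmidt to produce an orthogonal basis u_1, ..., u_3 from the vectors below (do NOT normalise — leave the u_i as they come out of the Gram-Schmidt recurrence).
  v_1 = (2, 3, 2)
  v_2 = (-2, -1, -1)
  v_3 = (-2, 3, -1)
Orthogonal basis:
  u_1 = (2, 3, 2)
  u_2 = (-16/17, 10/17, 1/17)
  u_3 = (8/21, 16/21, -32/21)

Apply the Gram-Schmidt recurrence
  u_1 = v_1
  u_i = v_i − Σ_{j<i} ((v_i · u_j) / (u_j · u_j)) · u_j.

Step by step this gives:
  u_1 = (2, 3, 2)
  u_2 = (-16/17, 10/17, 1/17)
  u_3 = (8/21, 16/21, -32/21)

Orthogonality check:
  u_2 · u_1 = 0 (should be 0)
  u_3 · u_1 = 0 (should be 0)
  u_3 · u_2 = 0 (should be 0)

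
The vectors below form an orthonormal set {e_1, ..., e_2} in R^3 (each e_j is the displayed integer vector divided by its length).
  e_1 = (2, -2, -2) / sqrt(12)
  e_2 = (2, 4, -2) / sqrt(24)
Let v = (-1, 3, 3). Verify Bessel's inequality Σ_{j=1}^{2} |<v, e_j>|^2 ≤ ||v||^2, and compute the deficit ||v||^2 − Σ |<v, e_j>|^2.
Σ |<v, e_j>|^2 = 17; ||v||^2 = 19; deficit = 2

Write each e_j = u_j / sqrt(<u_j, u_j>) where u_j is the displayed integer vector. Then <v, e_j> = <v, u_j> / sqrt(<u_j, u_j>), so |<v, e_j>|^2 = <v, u_j>^2 / <u_j, u_j>.
Coefficients: <v, e_1> = -14/sqrt(12), <v, e_2> = 4/sqrt(24).
Square and sum: Σ |<v, e_j>|^2 = 17.
Compute ||v||^2 = v·v = 19.
Deficit = 19 − 17 = 2 ≥ 0, confirming Bessel's inequality. (The deficit equals ||v − Σ <v,e_j> e_j||^2, the squared distance from v to span{e_j}.)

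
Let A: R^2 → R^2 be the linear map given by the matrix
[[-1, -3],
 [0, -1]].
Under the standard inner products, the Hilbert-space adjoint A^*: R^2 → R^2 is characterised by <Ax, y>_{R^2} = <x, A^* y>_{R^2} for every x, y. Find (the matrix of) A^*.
A^* = A^T =
[[-1, 0],
 [-3, -1]]

For real matrices with standard dot products, the defining identity <Ax, y> = <x, A^* y> gives (Ax)^T y = x^T (A^*) y, i.e. x^T A^T y = x^T (A^*) y. Since this holds for all x, y, we must have A^* = A^T. Therefore
A^* =
[[-1, 0],
 [-3, -1]].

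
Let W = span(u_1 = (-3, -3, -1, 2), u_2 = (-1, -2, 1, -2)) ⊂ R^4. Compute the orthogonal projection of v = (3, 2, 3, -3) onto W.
proj_W(v) = (301/107, 230/107, 195/107, -390/107)

Set up U = [u_1 | ... | u_2] ∈ R^(4×2). The projector onto W = col(U) is P = U (U^T U)^(-1) U^T.
Compute U^T U =
  [23, 4]
  [4, 10],
and U^T v = (-24, 2).
Solve U^T U · c = U^T v for the coefficients: c = (-124/107, 71/107). The projection is proj_W(v) = U c.
Check: (v - proj_W(v)) · u_1 = 0  (should be 0).
Check: (v - proj_W(v)) · u_2 = 0  (should be 0).
Result: proj_W(v) = (301/107, 230/107, 195/107, -390/107).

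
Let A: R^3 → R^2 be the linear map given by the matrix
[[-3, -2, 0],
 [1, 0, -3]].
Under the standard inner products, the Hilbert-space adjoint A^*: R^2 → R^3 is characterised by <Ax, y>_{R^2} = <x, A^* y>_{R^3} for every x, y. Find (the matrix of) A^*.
A^* = A^T =
[[-3, 1],
 [-2, 0],
 [0, -3]]

For real matrices with standard dot products, the defining identity <Ax, y> = <x, A^* y> gives (Ax)^T y = x^T (A^*) y, i.e. x^T A^T y = x^T (A^*) y. Since this holds for all x, y, we must have A^* = A^T. Therefore
A^* =
[[-3, 1],
 [-2, 0],
 [0, -3]].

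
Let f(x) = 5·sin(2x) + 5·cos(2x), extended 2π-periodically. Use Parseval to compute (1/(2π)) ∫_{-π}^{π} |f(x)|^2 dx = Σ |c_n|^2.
Σ |c_n|^2 = 25

Expand |f|^2 and use orthogonality of {sin(nx), cos(mx)} on [-π, π]:
  ∫_{-π}^{π} sin(nx)^2 dx = π, ∫ cos(mx)^2 dx = π, and cross terms integrate to 0.
So ∫_{-π}^{π} f(x)^2 dx = 5^2 · π + 5^2 · π = (25 + 25)π.
Divide by 2π: (25 + 25)/2 = 25.
By Parseval, this equals Σ |c_n|^2.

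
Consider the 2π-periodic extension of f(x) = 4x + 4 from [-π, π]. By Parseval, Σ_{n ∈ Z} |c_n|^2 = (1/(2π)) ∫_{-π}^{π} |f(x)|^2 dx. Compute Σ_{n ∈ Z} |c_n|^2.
Σ |c_n|^2 = 16π^2/3 + 16

Expand and integrate term by term over [-π, π]:
  ∫ (4x)^2 dx = 16·(2π^3/3); ∫ 2·4·(4)·x dx = 0 (odd integrand); ∫ 4^2 dx = 16·2π.
So (1/(2π)) ∫_{-π}^{π} (4x + 4)^2 dx = 16π^2/3 + 16 = 16π^2/3 + 16.
Parseval ⇒ Σ |c_n|^2 = 16π^2/3 + 16.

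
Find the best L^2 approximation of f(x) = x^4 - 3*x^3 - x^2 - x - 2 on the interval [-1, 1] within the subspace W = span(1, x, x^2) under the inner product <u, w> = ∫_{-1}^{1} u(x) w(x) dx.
g(x) = -x^2/7 - 14*x/5 - 73/35

The best approximation g ∈ W is the orthogonal projection of f onto W. Writing g = a_0 + a_1 x + a_2 x^2, the coefficients solve the normal equations G · a = b where
  G_{ij} = <φ_i, φ_j> and b_i = <f, φ_i>, with φ_0 = 1, φ_1 = x, φ_2 = x^2.
G =
  [2, 0, 2/3]
  [0, 2/3, 0]
  [2/3, 0, 2/5],
b = (-64/15, -28/15, -152/105).
Solving gives a_0 = -73/35, a_1 = -14/5, a_2 = -1/7, so
  g(x) = -x^2/7 - 14*x/5 - 73/35.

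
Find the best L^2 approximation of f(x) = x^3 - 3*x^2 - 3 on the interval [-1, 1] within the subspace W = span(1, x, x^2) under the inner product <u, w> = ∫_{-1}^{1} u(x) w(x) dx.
g(x) = -3*x^2 + 3*x/5 - 3

The best approximation g ∈ W is the orthogonal projection of f onto W. Writing g = a_0 + a_1 x + a_2 x^2, the coefficients solve the normal equations G · a = b where
  G_{ij} = <φ_i, φ_j> and b_i = <f, φ_i>, with φ_0 = 1, φ_1 = x, φ_2 = x^2.
G =
  [2, 0, 2/3]
  [0, 2/3, 0]
  [2/3, 0, 2/5],
b = (-8, 2/5, -16/5).
Solving gives a_0 = -3, a_1 = 3/5, a_2 = -3, so
  g(x) = -3*x^2 + 3*x/5 - 3.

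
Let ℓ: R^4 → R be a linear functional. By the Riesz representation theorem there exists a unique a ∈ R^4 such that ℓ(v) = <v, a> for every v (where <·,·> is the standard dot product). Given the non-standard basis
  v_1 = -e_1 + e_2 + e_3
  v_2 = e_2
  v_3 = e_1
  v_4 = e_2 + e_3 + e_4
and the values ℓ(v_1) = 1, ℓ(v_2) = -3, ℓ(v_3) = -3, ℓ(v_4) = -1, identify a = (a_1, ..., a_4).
a = (-3, -3, 1, 1)

Write a = (a_1, ..., a_4) in the standard basis. For each basis vector v_i, ℓ(v_i) = <v_i, a> is a linear equation in the a_j's. Collect the n equations into a matrix system V a = ℓ, where row i of V is v_i (expressed in the standard basis). Since V is invertible (lower-triangular with 1s on the diagonal, up to permutation), solve by back-substitution:
  V =
[[-1, 1, 1, 0],
 [0, 1, 0, 0],
 [1, 0, 0, 0],
 [0, 1, 1, 1]]
  V a = (1, -3, -3, -1)
Solving gives a = (-3, -3, 1, 1).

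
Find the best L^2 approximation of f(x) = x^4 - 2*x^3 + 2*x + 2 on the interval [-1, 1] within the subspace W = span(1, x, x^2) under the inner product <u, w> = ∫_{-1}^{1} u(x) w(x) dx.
g(x) = 6*x^2/7 + 4*x/5 + 67/35

The best approximation g ∈ W is the orthogonal projection of f onto W. Writing g = a_0 + a_1 x + a_2 x^2, the coefficients solve the normal equations G · a = b where
  G_{ij} = <φ_i, φ_j> and b_i = <f, φ_i>, with φ_0 = 1, φ_1 = x, φ_2 = x^2.
G =
  [2, 0, 2/3]
  [0, 2/3, 0]
  [2/3, 0, 2/5],
b = (22/5, 8/15, 34/21).
Solving gives a_0 = 67/35, a_1 = 4/5, a_2 = 6/7, so
  g(x) = 6*x^2/7 + 4*x/5 + 67/35.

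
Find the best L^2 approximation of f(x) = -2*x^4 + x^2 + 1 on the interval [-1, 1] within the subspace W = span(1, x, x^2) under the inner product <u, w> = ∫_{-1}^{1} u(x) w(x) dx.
g(x) = 41/35 - 5*x^2/7

The best approximation g ∈ W is the orthogonal projection of f onto W. Writing g = a_0 + a_1 x + a_2 x^2, the coefficients solve the normal equations G · a = b where
  G_{ij} = <φ_i, φ_j> and b_i = <f, φ_i>, with φ_0 = 1, φ_1 = x, φ_2 = x^2.
G =
  [2, 0, 2/3]
  [0, 2/3, 0]
  [2/3, 0, 2/5],
b = (28/15, 0, 52/105).
Solving gives a_0 = 41/35, a_1 = 0, a_2 = -5/7, so
  g(x) = 41/35 - 5*x^2/7.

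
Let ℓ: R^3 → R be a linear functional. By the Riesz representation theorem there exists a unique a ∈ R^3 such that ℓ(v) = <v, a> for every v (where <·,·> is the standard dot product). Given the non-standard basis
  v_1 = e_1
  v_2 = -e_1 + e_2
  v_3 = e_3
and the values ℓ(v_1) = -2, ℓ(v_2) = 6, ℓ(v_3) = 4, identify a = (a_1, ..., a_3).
a = (-2, 4, 4)

Write a = (a_1, ..., a_3) in the standard basis. For each basis vector v_i, ℓ(v_i) = <v_i, a> is a linear equation in the a_j's. Collect the n equations into a matrix system V a = ℓ, where row i of V is v_i (expressed in the standard basis). Since V is invertible (lower-triangular with 1s on the diagonal, up to permutation), solve by back-substitution:
  V =
[[1, 0, 0],
 [-1, 1, 0],
 [0, 0, 1]]
  V a = (-2, 6, 4)
Solving gives a = (-2, 4, 4).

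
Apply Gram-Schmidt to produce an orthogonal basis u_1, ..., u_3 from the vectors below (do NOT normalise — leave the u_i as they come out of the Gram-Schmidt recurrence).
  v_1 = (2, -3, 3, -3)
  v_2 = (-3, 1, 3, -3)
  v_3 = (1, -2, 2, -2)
Orthogonal basis:
  u_1 = (2, -3, 3, -3)
  u_2 = (-111/31, 58/31, 66/31, -66/31)
  u_3 = (-96/787, -120/787, -28/787, 28/787)

Apply the Gram-Schmidt recurrence
  u_1 = v_1
  u_i = v_i − Σ_{j<i} ((v_i · u_j) / (u_j · u_j)) · u_j.

Step by step this gives:
  u_1 = (2, -3, 3, -3)
  u_2 = (-111/31, 58/31, 66/31, -66/31)
  u_3 = (-96/787, -120/787, -28/787, 28/787)

Orthogonality check:
  u_2 · u_1 = 0 (should be 0)
  u_3 · u_1 = 0 (should be 0)
  u_3 · u_2 = 0 (should be 0)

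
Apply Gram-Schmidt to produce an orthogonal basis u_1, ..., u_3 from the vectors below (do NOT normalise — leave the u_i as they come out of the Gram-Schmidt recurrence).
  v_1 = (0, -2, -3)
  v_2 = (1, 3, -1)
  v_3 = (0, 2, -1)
Orthogonal basis:
  u_1 = (0, -2, -3)
  u_2 = (1, 33/13, -22/13)
  u_3 = (-44/67, 12/67, -8/67)

Apply the Gram-Schmidt recurrence
  u_1 = v_1
  u_i = v_i − Σ_{j<i} ((v_i · u_j) / (u_j · u_j)) · u_j.

Step by step this gives:
  u_1 = (0, -2, -3)
  u_2 = (1, 33/13, -22/13)
  u_3 = (-44/67, 12/67, -8/67)

Orthogonality check:
  u_2 · u_1 = 0 (should be 0)
  u_3 · u_1 = 0 (should be 0)
  u_3 · u_2 = 0 (should be 0)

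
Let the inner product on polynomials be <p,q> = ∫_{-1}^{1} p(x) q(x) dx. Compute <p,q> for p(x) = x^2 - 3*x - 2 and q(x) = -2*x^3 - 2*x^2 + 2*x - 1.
<p,q> = 18/5

Expand the product: p(x)·q(x) = -2*x^5 + 4*x^4 + 12*x^3 - 3*x^2 - x + 2.
∫_{-1}^{1} of each monomial x^k gives [2/(k+1) if k even, 0 if k odd]. Integrating term-by-term (or equivalently evaluating the antiderivative F(x) = -x^6/3 + 4*x^5/5 + 3*x^4 - x^3 - x^2/2 + 2*x at the endpoints):
  F(1) − F(−1) = 119/30 − (11/30) = 18/5.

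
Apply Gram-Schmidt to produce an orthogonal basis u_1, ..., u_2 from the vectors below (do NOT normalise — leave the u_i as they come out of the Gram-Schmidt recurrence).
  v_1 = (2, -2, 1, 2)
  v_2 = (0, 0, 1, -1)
Orthogonal basis:
  u_1 = (2, -2, 1, 2)
  u_2 = (2/13, -2/13, 14/13, -11/13)

Apply the Gram-Schmidt recurrence
  u_1 = v_1
  u_i = v_i − Σ_{j<i} ((v_i · u_j) / (u_j · u_j)) · u_j.

Step by step this gives:
  u_1 = (2, -2, 1, 2)
  u_2 = (2/13, -2/13, 14/13, -11/13)

Orthogonality check:
  u_2 · u_1 = 0 (should be 0)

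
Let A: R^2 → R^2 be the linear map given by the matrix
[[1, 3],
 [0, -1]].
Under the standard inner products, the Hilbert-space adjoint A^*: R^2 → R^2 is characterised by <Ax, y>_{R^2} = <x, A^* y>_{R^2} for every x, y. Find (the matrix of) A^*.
A^* = A^T =
[[1, 0],
 [3, -1]]

For real matrices with standard dot products, the defining identity <Ax, y> = <x, A^* y> gives (Ax)^T y = x^T (A^*) y, i.e. x^T A^T y = x^T (A^*) y. Since this holds for all x, y, we must have A^* = A^T. Therefore
A^* =
[[1, 0],
 [3, -1]].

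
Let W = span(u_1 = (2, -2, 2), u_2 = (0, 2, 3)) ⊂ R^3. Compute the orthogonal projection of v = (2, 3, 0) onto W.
proj_W(v) = (-1/2, 3/2, 1)

Set up U = [u_1 | ... | u_2] ∈ R^(3×2). The projector onto W = col(U) is P = U (U^T U)^(-1) U^T.
Compute U^T U =
  [12, 2]
  [2, 13],
and U^T v = (-2, 6).
Solve U^T U · c = U^T v for the coefficients: c = (-1/4, 1/2). The projection is proj_W(v) = U c.
Check: (v - proj_W(v)) · u_1 = 0  (should be 0).
Check: (v - proj_W(v)) · u_2 = 0  (should be 0).
Result: proj_W(v) = (-1/2, 3/2, 1).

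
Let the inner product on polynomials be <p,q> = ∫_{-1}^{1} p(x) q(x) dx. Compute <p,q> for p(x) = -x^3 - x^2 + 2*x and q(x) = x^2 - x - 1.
<p,q> = -2/3

Expand the product: p(x)·q(x) = -x^5 + 4*x^3 - x^2 - 2*x.
∫_{-1}^{1} of each monomial x^k gives [2/(k+1) if k even, 0 if k odd]. Integrating term-by-term (or equivalently evaluating the antiderivative F(x) = -x^6/6 + x^4 - x^3/3 - x^2 at the endpoints):
  F(1) − F(−1) = -1/2 − (1/6) = -2/3.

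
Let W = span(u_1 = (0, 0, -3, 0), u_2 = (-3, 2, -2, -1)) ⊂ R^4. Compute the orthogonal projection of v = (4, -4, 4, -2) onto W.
proj_W(v) = (27/7, -18/7, 4, 9/7)

Set up U = [u_1 | ... | u_2] ∈ R^(4×2). The projector onto W = col(U) is P = U (U^T U)^(-1) U^T.
Compute U^T U =
  [9, 6]
  [6, 18],
and U^T v = (-12, -26).
Solve U^T U · c = U^T v for the coefficients: c = (-10/21, -9/7). The projection is proj_W(v) = U c.
Check: (v - proj_W(v)) · u_1 = 0  (should be 0).
Check: (v - proj_W(v)) · u_2 = 0  (should be 0).
Result: proj_W(v) = (27/7, -18/7, 4, 9/7).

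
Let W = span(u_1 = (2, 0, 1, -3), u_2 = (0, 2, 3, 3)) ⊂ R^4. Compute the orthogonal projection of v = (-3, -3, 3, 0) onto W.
proj_W(v) = (-6/17, 3/17, 3/34, 27/34)

Set up U = [u_1 | ... | u_2] ∈ R^(4×2). The projector onto W = col(U) is P = U (U^T U)^(-1) U^T.
Compute U^T U =
  [14, -6]
  [-6, 22],
and U^T v = (-3, 3).
Solve U^T U · c = U^T v for the coefficients: c = (-3/17, 3/34). The projection is proj_W(v) = U c.
Check: (v - proj_W(v)) · u_1 = 0  (should be 0).
Check: (v - proj_W(v)) · u_2 = 0  (should be 0).
Result: proj_W(v) = (-6/17, 3/17, 3/34, 27/34).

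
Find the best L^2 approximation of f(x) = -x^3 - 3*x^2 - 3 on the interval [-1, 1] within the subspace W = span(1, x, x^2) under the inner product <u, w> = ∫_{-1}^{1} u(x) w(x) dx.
g(x) = -3*x^2 - 3*x/5 - 3

The best approximation g ∈ W is the orthogonal projection of f onto W. Writing g = a_0 + a_1 x + a_2 x^2, the coefficients solve the normal equations G · a = b where
  G_{ij} = <φ_i, φ_j> and b_i = <f, φ_i>, with φ_0 = 1, φ_1 = x, φ_2 = x^2.
G =
  [2, 0, 2/3]
  [0, 2/3, 0]
  [2/3, 0, 2/5],
b = (-8, -2/5, -16/5).
Solving gives a_0 = -3, a_1 = -3/5, a_2 = -3, so
  g(x) = -3*x^2 - 3*x/5 - 3.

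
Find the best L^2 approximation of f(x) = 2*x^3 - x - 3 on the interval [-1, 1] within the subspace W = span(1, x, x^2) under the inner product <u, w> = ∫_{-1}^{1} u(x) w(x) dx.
g(x) = x/5 - 3

The best approximation g ∈ W is the orthogonal projection of f onto W. Writing g = a_0 + a_1 x + a_2 x^2, the coefficients solve the normal equations G · a = b where
  G_{ij} = <φ_i, φ_j> and b_i = <f, φ_i>, with φ_0 = 1, φ_1 = x, φ_2 = x^2.
G =
  [2, 0, 2/3]
  [0, 2/3, 0]
  [2/3, 0, 2/5],
b = (-6, 2/15, -2).
Solving gives a_0 = -3, a_1 = 1/5, a_2 = 0, so
  g(x) = x/5 - 3.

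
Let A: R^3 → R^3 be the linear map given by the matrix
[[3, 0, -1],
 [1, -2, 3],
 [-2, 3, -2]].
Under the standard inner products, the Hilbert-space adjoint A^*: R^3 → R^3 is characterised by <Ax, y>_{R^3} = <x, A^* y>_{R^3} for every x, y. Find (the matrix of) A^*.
A^* = A^T =
[[3, 1, -2],
 [0, -2, 3],
 [-1, 3, -2]]

For real matrices with standard dot products, the defining identity <Ax, y> = <x, A^* y> gives (Ax)^T y = x^T (A^*) y, i.e. x^T A^T y = x^T (A^*) y. Since this holds for all x, y, we must have A^* = A^T. Therefore
A^* =
[[3, 1, -2],
 [0, -2, 3],
 [-1, 3, -2]].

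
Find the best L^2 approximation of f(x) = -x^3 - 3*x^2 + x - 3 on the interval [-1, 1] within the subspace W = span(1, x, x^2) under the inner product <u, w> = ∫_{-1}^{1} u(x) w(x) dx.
g(x) = -3*x^2 + 2*x/5 - 3

The best approximation g ∈ W is the orthogonal projection of f onto W. Writing g = a_0 + a_1 x + a_2 x^2, the coefficients solve the normal equations G · a = b where
  G_{ij} = <φ_i, φ_j> and b_i = <f, φ_i>, with φ_0 = 1, φ_1 = x, φ_2 = x^2.
G =
  [2, 0, 2/3]
  [0, 2/3, 0]
  [2/3, 0, 2/5],
b = (-8, 4/15, -16/5).
Solving gives a_0 = -3, a_1 = 2/5, a_2 = -3, so
  g(x) = -3*x^2 + 2*x/5 - 3.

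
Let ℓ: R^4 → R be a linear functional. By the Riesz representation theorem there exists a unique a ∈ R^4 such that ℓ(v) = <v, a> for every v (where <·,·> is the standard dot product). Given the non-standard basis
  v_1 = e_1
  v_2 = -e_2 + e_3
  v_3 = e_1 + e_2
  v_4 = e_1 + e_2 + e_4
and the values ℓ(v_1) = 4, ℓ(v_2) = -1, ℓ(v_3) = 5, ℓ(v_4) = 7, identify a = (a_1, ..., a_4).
a = (4, 1, 0, 2)

Write a = (a_1, ..., a_4) in the standard basis. For each basis vector v_i, ℓ(v_i) = <v_i, a> is a linear equation in the a_j's. Collect the n equations into a matrix system V a = ℓ, where row i of V is v_i (expressed in the standard basis). Since V is invertible (lower-triangular with 1s on the diagonal, up to permutation), solve by back-substitution:
  V =
[[1, 0, 0, 0],
 [0, -1, 1, 0],
 [1, 1, 0, 0],
 [1, 1, 0, 1]]
  V a = (4, -1, 5, 7)
Solving gives a = (4, 1, 0, 2).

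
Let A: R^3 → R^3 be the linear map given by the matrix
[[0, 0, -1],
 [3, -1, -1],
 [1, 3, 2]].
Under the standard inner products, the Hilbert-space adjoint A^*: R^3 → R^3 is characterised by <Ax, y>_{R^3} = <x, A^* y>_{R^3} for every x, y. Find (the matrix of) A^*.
A^* = A^T =
[[0, 3, 1],
 [0, -1, 3],
 [-1, -1, 2]]

For real matrices with standard dot products, the defining identity <Ax, y> = <x, A^* y> gives (Ax)^T y = x^T (A^*) y, i.e. x^T A^T y = x^T (A^*) y. Since this holds for all x, y, we must have A^* = A^T. Therefore
A^* =
[[0, 3, 1],
 [0, -1, 3],
 [-1, -1, 2]].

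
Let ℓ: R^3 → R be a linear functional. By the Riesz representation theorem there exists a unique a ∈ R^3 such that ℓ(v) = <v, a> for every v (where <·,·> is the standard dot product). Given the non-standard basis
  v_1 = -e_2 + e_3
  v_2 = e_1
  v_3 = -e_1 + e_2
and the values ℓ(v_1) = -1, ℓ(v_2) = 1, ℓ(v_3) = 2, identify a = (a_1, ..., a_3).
a = (1, 3, 2)

Write a = (a_1, ..., a_3) in the standard basis. For each basis vector v_i, ℓ(v_i) = <v_i, a> is a linear equation in the a_j's. Collect the n equations into a matrix system V a = ℓ, where row i of V is v_i (expressed in the standard basis). Since V is invertible (lower-triangular with 1s on the diagonal, up to permutation), solve by back-substitution:
  V =
[[0, -1, 1],
 [1, 0, 0],
 [-1, 1, 0]]
  V a = (-1, 1, 2)
Solving gives a = (1, 3, 2).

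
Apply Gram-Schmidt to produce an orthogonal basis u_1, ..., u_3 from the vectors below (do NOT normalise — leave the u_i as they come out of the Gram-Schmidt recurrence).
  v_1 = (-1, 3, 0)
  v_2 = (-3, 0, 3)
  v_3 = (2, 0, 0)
Orthogonal basis:
  u_1 = (-1, 3, 0)
  u_2 = (-27/10, -9/10, 3)
  u_3 = (18/19, 6/19, 18/19)

Apply the Gram-Schmidt recurrence
  u_1 = v_1
  u_i = v_i − Σ_{j<i} ((v_i · u_j) / (u_j · u_j)) · u_j.

Step by step this gives:
  u_1 = (-1, 3, 0)
  u_2 = (-27/10, -9/10, 3)
  u_3 = (18/19, 6/19, 18/19)

Orthogonality check:
  u_2 · u_1 = 0 (should be 0)
  u_3 · u_1 = 0 (should be 0)
  u_3 · u_2 = 0 (should be 0)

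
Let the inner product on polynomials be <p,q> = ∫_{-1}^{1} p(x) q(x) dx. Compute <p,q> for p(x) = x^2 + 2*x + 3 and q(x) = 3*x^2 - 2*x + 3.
<p,q> = 368/15

Expand the product: p(x)·q(x) = 3*x^4 + 4*x^3 + 8*x^2 + 9.
∫_{-1}^{1} of each monomial x^k gives [2/(k+1) if k even, 0 if k odd]. Integrating term-by-term (or equivalently evaluating the antiderivative F(x) = 3*x^5/5 + x^4 + 8*x^3/3 + 9*x at the endpoints):
  F(1) − F(−1) = 199/15 − (-169/15) = 368/15.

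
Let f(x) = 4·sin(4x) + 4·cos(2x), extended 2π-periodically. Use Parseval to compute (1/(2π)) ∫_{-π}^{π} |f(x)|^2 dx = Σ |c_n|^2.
Σ |c_n|^2 = 16

Expand |f|^2 and use orthogonality of {sin(nx), cos(mx)} on [-π, π]:
  ∫_{-π}^{π} sin(nx)^2 dx = π, ∫ cos(mx)^2 dx = π, and cross terms integrate to 0.
So ∫_{-π}^{π} f(x)^2 dx = 4^2 · π + 4^2 · π = (16 + 16)π.
Divide by 2π: (16 + 16)/2 = 16.
By Parseval, this equals Σ |c_n|^2.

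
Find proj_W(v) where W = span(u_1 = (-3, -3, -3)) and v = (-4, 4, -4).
proj_W(v) = (-4/3, -4/3, -4/3)

Set up U = [u_1 | ... | u_1] ∈ R^(3×1). The projector onto W = col(U) is P = U (U^T U)^(-1) U^T.
Compute U^T U =
  [27],
and U^T v = (12).
Solve U^T U · c = U^T v for the coefficients: c = (4/9). The projection is proj_W(v) = U c.
Check: (v - proj_W(v)) · u_1 = 0  (should be 0).
Result: proj_W(v) = (-4/3, -4/3, -4/3).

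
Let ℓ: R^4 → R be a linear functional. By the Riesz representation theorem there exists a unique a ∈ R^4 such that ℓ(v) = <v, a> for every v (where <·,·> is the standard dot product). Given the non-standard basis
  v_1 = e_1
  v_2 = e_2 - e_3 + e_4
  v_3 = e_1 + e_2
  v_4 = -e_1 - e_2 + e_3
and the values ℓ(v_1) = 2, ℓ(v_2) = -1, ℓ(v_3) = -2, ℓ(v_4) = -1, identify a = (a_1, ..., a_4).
a = (2, -4, -3, 0)

Write a = (a_1, ..., a_4) in the standard basis. For each basis vector v_i, ℓ(v_i) = <v_i, a> is a linear equation in the a_j's. Collect the n equations into a matrix system V a = ℓ, where row i of V is v_i (expressed in the standard basis). Since V is invertible (lower-triangular with 1s on the diagonal, up to permutation), solve by back-substitution:
  V =
[[1, 0, 0, 0],
 [0, 1, -1, 1],
 [1, 1, 0, 0],
 [-1, -1, 1, 0]]
  V a = (2, -1, -2, -1)
Solving gives a = (2, -4, -3, 0).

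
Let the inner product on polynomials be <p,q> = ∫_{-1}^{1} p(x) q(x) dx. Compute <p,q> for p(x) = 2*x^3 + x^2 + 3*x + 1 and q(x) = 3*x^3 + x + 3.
<p,q> = 564/35

Expand the product: p(x)·q(x) = 6*x^6 + 3*x^5 + 11*x^4 + 10*x^3 + 6*x^2 + 10*x + 3.
∫_{-1}^{1} of each monomial x^k gives [2/(k+1) if k even, 0 if k odd]. Integrating term-by-term (or equivalently evaluating the antiderivative F(x) = 6*x^7/7 + x^6/2 + 11*x^5/5 + 5*x^4/2 + 2*x^3 + 5*x^2 + 3*x at the endpoints):
  F(1) − F(−1) = 562/35 − (-2/35) = 564/35.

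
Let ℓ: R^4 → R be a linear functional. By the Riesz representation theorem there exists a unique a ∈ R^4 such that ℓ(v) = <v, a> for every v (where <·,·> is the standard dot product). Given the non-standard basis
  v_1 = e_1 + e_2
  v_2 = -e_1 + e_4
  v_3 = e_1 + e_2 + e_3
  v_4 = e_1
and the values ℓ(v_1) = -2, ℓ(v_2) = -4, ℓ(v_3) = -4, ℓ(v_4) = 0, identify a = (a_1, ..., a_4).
a = (0, -2, -2, -4)

Write a = (a_1, ..., a_4) in the standard basis. For each basis vector v_i, ℓ(v_i) = <v_i, a> is a linear equation in the a_j's. Collect the n equations into a matrix system V a = ℓ, where row i of V is v_i (expressed in the standard basis). Since V is invertible (lower-triangular with 1s on the diagonal, up to permutation), solve by back-substitution:
  V =
[[1, 1, 0, 0],
 [-1, 0, 0, 1],
 [1, 1, 1, 0],
 [1, 0, 0, 0]]
  V a = (-2, -4, -4, 0)
Solving gives a = (0, -2, -2, -4).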